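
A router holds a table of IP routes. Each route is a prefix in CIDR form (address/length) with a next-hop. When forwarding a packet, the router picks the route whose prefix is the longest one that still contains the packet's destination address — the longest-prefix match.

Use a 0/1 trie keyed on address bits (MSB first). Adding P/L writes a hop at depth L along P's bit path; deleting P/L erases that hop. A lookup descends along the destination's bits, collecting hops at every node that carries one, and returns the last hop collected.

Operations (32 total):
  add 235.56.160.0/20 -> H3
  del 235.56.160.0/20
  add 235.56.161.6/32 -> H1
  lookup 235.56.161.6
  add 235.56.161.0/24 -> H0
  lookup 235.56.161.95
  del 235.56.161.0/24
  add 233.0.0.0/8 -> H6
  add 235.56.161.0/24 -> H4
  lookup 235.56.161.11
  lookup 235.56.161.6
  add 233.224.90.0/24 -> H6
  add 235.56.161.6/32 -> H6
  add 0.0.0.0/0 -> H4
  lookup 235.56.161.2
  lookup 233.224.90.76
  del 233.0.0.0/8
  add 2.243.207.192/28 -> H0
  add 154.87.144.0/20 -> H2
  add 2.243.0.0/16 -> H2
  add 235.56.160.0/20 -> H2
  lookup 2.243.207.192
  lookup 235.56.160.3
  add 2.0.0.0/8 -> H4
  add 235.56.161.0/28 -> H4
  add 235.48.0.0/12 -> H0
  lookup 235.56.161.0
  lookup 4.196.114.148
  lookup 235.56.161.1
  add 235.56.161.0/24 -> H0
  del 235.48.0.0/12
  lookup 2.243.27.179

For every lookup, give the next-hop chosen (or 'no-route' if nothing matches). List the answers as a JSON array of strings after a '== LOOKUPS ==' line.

Process each operation:
  add 235.56.160.0/20 -> H3 at depth 20
  - 235.56.160.0/20 clear@20
  add 235.56.161.6/32 -> H1 at depth 32
  lookup 235.56.161.6: bits 11101011001110001010000100000110 walk d0:-→d1:-→d2:-→d3:-→d4:-→d5:-→d6:-→d7:-→d8:-→d9:-→d10:-→d11:-→d12:-→d13:-→d14:-→d15:-→d16:-→d17:-→d18:-→d19:-→d20:-→d21:-→d22:-→d23:-→d24:-→d25:-→d26:-→d27:-→d28:-→d29:-→d30:-→d31:-→d32:H1 -> H1
  add 235.56.161.0/24 -> H0 at depth 24
  lookup 235.56.161.95: bits 1110101100111000101000010 walk d0:-→d1:-→d2:-→d3:-→d4:-→d5:-→d6:-→d7:-→d8:-→d9:-→d10:-→d11:-→d12:-→d13:-→d14:-→d15:-→d16:-→d17:-→d18:-→d19:-→d20:-→d21:-→d22:-→d23:-→d24:H0→d25:- -> H0
  - 235.56.161.0/24 clear@24
  add 233.0.0.0/8 -> H6 at depth 8
  add 235.56.161.0/24 -> H4 at depth 24
  lookup 235.56.161.11: bits 1110101100111000101000010000 walk d0:-→d1:-→d2:-→d3:-→d4:-→d5:-→d6:-→d7:-→d8:-→d9:-→d10:-→d11:-→d12:-→d13:-→d14:-→d15:-→d16:-→d17:-→d18:-→d19:-→d20:-→d21:-→d22:-→d23:-→d24:H4→d25:-→d26:-→d27:-→d28:- -> H4
  lookup 235.56.161.6: bits 11101011001110001010000100000110 walk d0:-→d1:-→d2:-→d3:-→d4:-→d5:-→d6:-→d7:-→d8:-→d9:-→d10:-→d11:-→d12:-→d13:-→d14:-→d15:-→d16:-→d17:-→d18:-→d19:-→d20:-→d21:-→d22:-→d23:-→d24:H4→d25:-→d26:-→d27:-→d28:-→d29:-→d30:-→d31:-→d32:H1 -> H1
  add 233.224.90.0/24 -> H6 at depth 24
  add 235.56.161.6/32 -> H6 at depth 32
  add 0.0.0.0/0 -> H4 at depth 0
  lookup 235.56.161.2: bits 11101011001110001010000100000 walk d0:H4→d1:-→d2:-→d3:-→d4:-→d5:-→d6:-→d7:-→d8:-→d9:-→d10:-→d11:-→d12:-→d13:-→d14:-→d15:-→d16:-→d17:-→d18:-→d19:-→d20:-→d21:-→d22:-→d23:-→d24:H4→d25:-→d26:-→d27:-→d28:-→d29:- -> H4
  lookup 233.224.90.76: bits 111010011110000001011010 walk d0:H4→d1:-→d2:-→d3:-→d4:-→d5:-→d6:-→d7:-→d8:H6→d9:-→d10:-→d11:-→d12:-→d13:-→d14:-→d15:-→d16:-→d17:-→d18:-→d19:-→d20:-→d21:-→d22:-→d23:-→d24:H6 -> H6
  - 233.0.0.0/8 clear@8
  add 2.243.207.192/28 -> H0 at depth 28
  add 154.87.144.0/20 -> H2 at depth 20
  add 2.243.0.0/16 -> H2 at depth 16
  add 235.56.160.0/20 -> H2 at depth 20
  lookup 2.243.207.192: bits 0000001011110011110011111100 walk d0:H4→d1:-→d2:-→d3:-→d4:-→d5:-→d6:-→d7:-→d8:-→d9:-→d10:-→d11:-→d12:-→d13:-→d14:-→d15:-→d16:H2→d17:-→d18:-→d19:-→d20:-→d21:-→d22:-→d23:-→d24:-→d25:-→d26:-→d27:-→d28:H0 -> H0
  lookup 235.56.160.3: bits 11101011001110001010000 walk d0:H4→d1:-→d2:-→d3:-→d4:-→d5:-→d6:-→d7:-→d8:-→d9:-→d10:-→d11:-→d12:-→d13:-→d14:-→d15:-→d16:-→d17:-→d18:-→d19:-→d20:H2→d21:-→d22:-→d23:- -> H2
  add 2.0.0.0/8 -> H4 at depth 8
  add 235.56.161.0/28 -> H4 at depth 28
  add 235.48.0.0/12 -> H0 at depth 12
  lookup 235.56.161.0: bits 11101011001110001010000100000 walk d0:H4→d1:-→d2:-→d3:-→d4:-→d5:-→d6:-→d7:-→d8:-→d9:-→d10:-→d11:-→d12:H0→d13:-→d14:-→d15:-→d16:-→d17:-→d18:-→d19:-→d20:H2→d21:-→d22:-→d23:-→d24:H4→d25:-→d26:-→d27:-→d28:H4→d29:- -> H4
  lookup 4.196.114.148: bits 00000 walk d0:H4→d1:-→d2:-→d3:-→d4:-→d5:- -> H4
  lookup 235.56.161.1: bits 11101011001110001010000100000 walk d0:H4→d1:-→d2:-→d3:-→d4:-→d5:-→d6:-→d7:-→d8:-→d9:-→d10:-→d11:-→d12:H0→d13:-→d14:-→d15:-→d16:-→d17:-→d18:-→d19:-→d20:H2→d21:-→d22:-→d23:-→d24:H4→d25:-→d26:-→d27:-→d28:H4→d29:- -> H4
  add 235.56.161.0/24 -> H0 at depth 24
  - 235.48.0.0/12 clear@12
  lookup 2.243.27.179: bits 0000001011110011 walk d0:H4→d1:-→d2:-→d3:-→d4:-→d5:-→d6:-→d7:-→d8:H4→d9:-→d10:-→d11:-→d12:-→d13:-→d14:-→d15:-→d16:H2 -> H2

== LOOKUPS ==
["H1","H0","H4","H1","H4","H6","H0","H2","H4","H4","H4","H2"]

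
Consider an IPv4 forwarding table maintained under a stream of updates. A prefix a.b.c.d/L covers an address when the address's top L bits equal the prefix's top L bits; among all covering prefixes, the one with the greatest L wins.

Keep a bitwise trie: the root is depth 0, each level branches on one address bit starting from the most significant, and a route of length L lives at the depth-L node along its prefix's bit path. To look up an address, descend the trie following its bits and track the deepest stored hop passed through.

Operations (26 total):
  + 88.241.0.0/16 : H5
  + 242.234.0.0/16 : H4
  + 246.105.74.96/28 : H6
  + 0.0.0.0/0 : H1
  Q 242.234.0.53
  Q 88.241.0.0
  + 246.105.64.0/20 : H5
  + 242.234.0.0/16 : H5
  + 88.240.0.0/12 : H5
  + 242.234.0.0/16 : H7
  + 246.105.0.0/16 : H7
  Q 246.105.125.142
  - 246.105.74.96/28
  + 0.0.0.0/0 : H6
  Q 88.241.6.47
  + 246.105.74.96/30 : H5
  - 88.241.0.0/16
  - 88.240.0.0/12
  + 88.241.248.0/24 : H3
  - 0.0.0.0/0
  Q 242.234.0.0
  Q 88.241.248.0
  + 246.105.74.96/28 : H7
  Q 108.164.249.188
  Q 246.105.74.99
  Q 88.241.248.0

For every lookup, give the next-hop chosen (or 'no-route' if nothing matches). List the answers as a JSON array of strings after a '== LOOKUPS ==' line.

Process each operation:
  + 88.241.0.0/16 (H5) depth=16
  + 242.234.0.0/16 (H4) depth=16
  + 246.105.74.96/28 (H6) depth=28
  + 0.0.0.0/0 (H1) depth=0
  lookup 242.234.0.53: bits 1111001011101010 walk d0:H1→d1:-→d2:-→d3:-→d4:-→d5:-→d6:-→d7:-→d8:-→d9:-→d10:-→d11:-→d12:-→d13:-→d14:-→d15:-→d16:H4 -> H4
  lookup 88.241.0.0: bits 0101100011110001 walk d0:H1→d1:-→d2:-→d3:-→d4:-→d5:-→d6:-→d7:-→d8:-→d9:-→d10:-→d11:-→d12:-→d13:-→d14:-→d15:-→d16:H5 -> H5
  + 246.105.64.0/20 (H5) depth=20
  + 242.234.0.0/16 (H5) depth=16
  + 88.240.0.0/12 (H5) depth=12
  + 242.234.0.0/16 (H7) depth=16
  + 246.105.0.0/16 (H7) depth=16
  lookup 246.105.125.142: bits 111101100110100101 walk d0:H1→d1:-→d2:-→d3:-→d4:-→d5:-→d6:-→d7:-→d8:-→d9:-→d10:-→d11:-→d12:-→d13:-→d14:-→d15:-→d16:H7→d17:-→d18:- -> H7
  del 246.105.74.96/28 (clear depth 28)
  + 0.0.0.0/0 (H6) depth=0
  lookup 88.241.6.47: bits 0101100011110001 walk d0:H6→d1:-→d2:-→d3:-→d4:-→d5:-→d6:-→d7:-→d8:-→d9:-→d10:-→d11:-→d12:H5→d13:-→d14:-→d15:-→d16:H5 -> H5
  + 246.105.74.96/30 (H5) depth=30
  del 88.241.0.0/16 (clear depth 16)
  del 88.240.0.0/12 (clear depth 12)
  + 88.241.248.0/24 (H3) depth=24
  del 0.0.0.0/0 (clear depth 0)
  lookup 242.234.0.0: bits 1111001011101010 walk d0:-→d1:-→d2:-→d3:-→d4:-→d5:-→d6:-→d7:-→d8:-→d9:-→d10:-→d11:-→d12:-→d13:-→d14:-→d15:-→d16:H7 -> H7
  lookup 88.241.248.0: bits 010110001111000111111000 walk d0:-→d1:-→d2:-→d3:-→d4:-→d5:-→d6:-→d7:-→d8:-→d9:-→d10:-→d11:-→d12:-→d13:-→d14:-→d15:-→d16:-→d17:-→d18:-→d19:-→d20:-→d21:-→d22:-→d23:-→d24:H3 -> H3
  + 246.105.74.96/28 (H7) depth=28
  lookup 108.164.249.188: bits 01 walk d0:-→d1:-→d2:- -> no-route
  lookup 246.105.74.99: bits 111101100110100101001010011000 walk d0:-→d1:-→d2:-→d3:-→d4:-→d5:-→d6:-→d7:-→d8:-→d9:-→d10:-→d11:-→d12:-→d13:-→d14:-→d15:-→d16:H7→d17:-→d18:-→d19:-→d20:H5→d21:-→d22:-→d23:-→d24:-→d25:-→d26:-→d27:-→d28:H7→d29:-→d30:H5 -> H5
  lookup 88.241.248.0: bits 010110001111000111111000 walk d0:-→d1:-→d2:-→d3:-→d4:-→d5:-→d6:-→d7:-→d8:-→d9:-→d10:-→d11:-→d12:-→d13:-→d14:-→d15:-→d16:-→d17:-→d18:-→d19:-→d20:-→d21:-→d22:-→d23:-→d24:H3 -> H3

== LOOKUPS ==
["H4","H5","H7","H5","H7","H3","no-route","H5","H3"]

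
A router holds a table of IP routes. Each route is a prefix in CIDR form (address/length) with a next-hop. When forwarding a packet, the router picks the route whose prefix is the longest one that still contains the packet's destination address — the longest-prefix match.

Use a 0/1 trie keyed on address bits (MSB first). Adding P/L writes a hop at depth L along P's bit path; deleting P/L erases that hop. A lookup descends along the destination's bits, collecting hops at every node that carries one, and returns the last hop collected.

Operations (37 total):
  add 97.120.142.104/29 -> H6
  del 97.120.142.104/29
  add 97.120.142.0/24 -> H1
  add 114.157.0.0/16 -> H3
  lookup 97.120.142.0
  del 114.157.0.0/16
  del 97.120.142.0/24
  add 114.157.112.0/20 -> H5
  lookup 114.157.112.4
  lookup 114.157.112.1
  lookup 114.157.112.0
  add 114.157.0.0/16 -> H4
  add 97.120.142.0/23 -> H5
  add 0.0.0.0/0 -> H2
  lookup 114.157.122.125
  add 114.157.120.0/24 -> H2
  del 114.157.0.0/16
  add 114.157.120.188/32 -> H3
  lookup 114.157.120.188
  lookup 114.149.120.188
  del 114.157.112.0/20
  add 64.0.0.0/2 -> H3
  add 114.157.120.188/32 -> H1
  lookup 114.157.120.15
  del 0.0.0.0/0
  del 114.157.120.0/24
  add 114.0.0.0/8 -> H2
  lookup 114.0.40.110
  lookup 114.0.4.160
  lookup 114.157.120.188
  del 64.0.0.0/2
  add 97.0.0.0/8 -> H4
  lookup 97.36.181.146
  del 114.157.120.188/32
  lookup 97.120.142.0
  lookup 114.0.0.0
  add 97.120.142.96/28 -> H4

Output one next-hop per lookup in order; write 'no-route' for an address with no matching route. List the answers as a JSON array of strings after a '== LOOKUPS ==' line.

Trace:
  add 97.120.142.104/29 -> H6 at depth 29
  del 97.120.142.104/29 (clear depth 29)
  add 97.120.142.0/24 -> H1 at depth 24
  add 114.157.0.0/16 -> H3 at depth 16
  lookup 97.120.142.0: bits 0110000101111000100011100 walk d0:-→d1:-→d2:-→d3:-→d4:-→d5:-→d6:-→d7:-→d8:-→d9:-→d10:-→d11:-→d12:-→d13:-→d14:-→d15:-→d16:-→d17:-→d18:-→d19:-→d20:-→d21:-→d22:-→d23:-→d24:H1→d25:- -> H1
  del 114.157.0.0/16 (clear depth 16)
  del 97.120.142.0/24 (clear depth 24)
  add 114.157.112.0/20 -> H5 at depth 20
  lookup 114.157.112.4: bits 01110010100111010111 walk d0:-→d1:-→d2:-→d3:-→d4:-→d5:-→d6:-→d7:-→d8:-→d9:-→d10:-→d11:-→d12:-→d13:-→d14:-→d15:-→d16:-→d17:-→d18:-→d19:-→d20:H5 -> H5
  lookup 114.157.112.1: bits 01110010100111010111 walk d0:-→d1:-→d2:-→d3:-→d4:-→d5:-→d6:-→d7:-→d8:-→d9:-→d10:-→d11:-→d12:-→d13:-→d14:-→d15:-→d16:-→d17:-→d18:-→d19:-→d20:H5 -> H5
  lookup 114.157.112.0: bits 01110010100111010111 walk d0:-→d1:-→d2:-→d3:-→d4:-→d5:-→d6:-→d7:-→d8:-→d9:-→d10:-→d11:-→d12:-→d13:-→d14:-→d15:-→d16:-→d17:-→d18:-→d19:-→d20:H5 -> H5
  add 114.157.0.0/16 -> H4 at depth 16
  add 97.120.142.0/23 -> H5 at depth 23
  add 0.0.0.0/0 -> H2 at depth 0
  lookup 114.157.122.125: bits 01110010100111010111 walk d0:H2→d1:-→d2:-→d3:-→d4:-→d5:-→d6:-→d7:-→d8:-→d9:-→d10:-→d11:-→d12:-→d13:-→d14:-→d15:-→d16:H4→d17:-→d18:-→d19:-→d20:H5 -> H5
  add 114.157.120.0/24 -> H2 at depth 24
  del 114.157.0.0/16 (clear depth 16)
  add 114.157.120.188/32 -> H3 at depth 32
  lookup 114.157.120.188: bits 01110010100111010111100010111100 walk d0:H2→d1:-→d2:-→d3:-→d4:-→d5:-→d6:-→d7:-→d8:-→d9:-→d10:-→d11:-→d12:-→d13:-→d14:-→d15:-→d16:-→d17:-→d18:-→d19:-→d20:H5→d21:-→d22:-→d23:-→d24:H2→d25:-→d26:-→d27:-→d28:-→d29:-→d30:-→d31:-→d32:H3 -> H3
  lookup 114.149.120.188: bits 011100101001 walk d0:H2→d1:-→d2:-→d3:-→d4:-→d5:-→d6:-→d7:-→d8:-→d9:-→d10:-→d11:-→d12:- -> H2
  del 114.157.112.0/20 (clear depth 20)
  add 64.0.0.0/2 -> H3 at depth 2
  add 114.157.120.188/32 -> H1 at depth 32
  lookup 114.157.120.15: bits 011100101001110101111000 walk d0:H2→d1:-→d2:H3→d3:-→d4:-→d5:-→d6:-→d7:-→d8:-→d9:-→d10:-→d11:-→d12:-→d13:-→d14:-→d15:-→d16:-→d17:-→d18:-→d19:-→d20:-→d21:-→d22:-→d23:-→d24:H2 -> H2
  del 0.0.0.0/0 (clear depth 0)
  del 114.157.120.0/24 (clear depth 24)
  add 114.0.0.0/8 -> H2 at depth 8
  lookup 114.0.40.110: bits 01110010 walk d0:-→d1:-→d2:H3→d3:-→d4:-→d5:-→d6:-→d7:-→d8:H2 -> H2
  lookup 114.0.4.160: bits 01110010 walk d0:-→d1:-→d2:H3→d3:-→d4:-→d5:-→d6:-→d7:-→d8:H2 -> H2
  lookup 114.157.120.188: bits 01110010100111010111100010111100 walk d0:-→d1:-→d2:H3→d3:-→d4:-→d5:-→d6:-→d7:-→d8:H2→d9:-→d10:-→d11:-→d12:-→d13:-→d14:-→d15:-→d16:-→d17:-→d18:-→d19:-→d20:-→d21:-→d22:-→d23:-→d24:-→d25:-→d26:-→d27:-→d28:-→d29:-→d30:-→d31:-→d32:H1 -> H1
  del 64.0.0.0/2 (clear depth 2)
  add 97.0.0.0/8 -> H4 at depth 8
  lookup 97.36.181.146: bits 011000010 walk d0:-→d1:-→d2:-→d3:-→d4:-→d5:-→d6:-→d7:-→d8:H4→d9:- -> H4
  del 114.157.120.188/32 (clear depth 32)
  lookup 97.120.142.0: bits 0110000101111000100011100 walk d0:-→d1:-→d2:-→d3:-→d4:-→d5:-→d6:-→d7:-→d8:H4→d9:-→d10:-→d11:-→d12:-→d13:-→d14:-→d15:-→d16:-→d17:-→d18:-→d19:-→d20:-→d21:-→d22:-→d23:H5→d24:-→d25:- -> H5
  lookup 114.0.0.0: bits 01110010 walk d0:-→d1:-→d2:-→d3:-→d4:-→d5:-→d6:-→d7:-→d8:H2 -> H2
  add 97.120.142.96/28 -> H4 at depth 28

== LOOKUPS ==
["H1","H5","H5","H5","H5","H3","H2","H2","H2","H2","H1","H4","H5","H2"]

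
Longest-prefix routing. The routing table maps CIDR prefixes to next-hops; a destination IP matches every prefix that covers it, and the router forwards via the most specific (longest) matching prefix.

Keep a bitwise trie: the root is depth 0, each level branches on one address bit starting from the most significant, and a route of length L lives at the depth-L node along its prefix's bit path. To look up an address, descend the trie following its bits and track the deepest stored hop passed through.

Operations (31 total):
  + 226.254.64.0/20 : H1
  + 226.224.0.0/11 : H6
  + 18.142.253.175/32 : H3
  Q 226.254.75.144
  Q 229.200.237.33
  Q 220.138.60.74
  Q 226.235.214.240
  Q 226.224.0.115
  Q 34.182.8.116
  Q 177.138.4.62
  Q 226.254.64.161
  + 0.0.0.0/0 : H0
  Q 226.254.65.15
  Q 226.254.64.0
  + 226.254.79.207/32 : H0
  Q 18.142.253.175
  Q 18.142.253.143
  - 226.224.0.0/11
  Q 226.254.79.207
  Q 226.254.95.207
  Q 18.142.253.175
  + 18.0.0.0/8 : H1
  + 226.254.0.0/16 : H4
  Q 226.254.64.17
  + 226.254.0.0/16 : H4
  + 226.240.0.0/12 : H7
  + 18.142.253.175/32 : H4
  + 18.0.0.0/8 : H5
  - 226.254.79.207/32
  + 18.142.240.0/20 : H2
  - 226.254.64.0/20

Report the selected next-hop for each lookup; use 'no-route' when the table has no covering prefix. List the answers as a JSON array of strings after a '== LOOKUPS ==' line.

Trace:
  + 226.254.64.0/20 (H1) depth=20
  + 226.224.0.0/11 (H6) depth=11
  + 18.142.253.175/32 (H3) depth=32
  Q 226.254.75.144: descend 11100010111111100100 ; hops seen [H6,H1] ; pick H1
  Q 229.200.237.33: descend 11100 ; hops seen [∅] ; pick no-route
  Q 220.138.60.74: descend 11 ; hops seen [∅] ; pick no-route
  Q 226.235.214.240: descend 11100010111 ; hops seen [H6] ; pick H6
  Q 226.224.0.115: descend 11100010111 ; hops seen [H6] ; pick H6
  Q 34.182.8.116: descend 00 ; hops seen [∅] ; pick no-route
  Q 177.138.4.62: descend 1 ; hops seen [∅] ; pick no-route
  Q 226.254.64.161: descend 11100010111111100100 ; hops seen [H6,H1] ; pick H1
  + 0.0.0.0/0 (H0) depth=0
  Q 226.254.65.15: descend 11100010111111100100 ; hops seen [H0,H6,H1] ; pick H1
  Q 226.254.64.0: descend 11100010111111100100 ; hops seen [H0,H6,H1] ; pick H1
  + 226.254.79.207/32 (H0) depth=32
  Q 18.142.253.175: descend 00010010100011101111110110101111 ; hops seen [H0,H3] ; pick H3
  Q 18.142.253.143: descend 00010010100011101111110110 ; hops seen [H0] ; pick H0
  del 226.224.0.0/11 (clear depth 11)
  Q 226.254.79.207: descend 11100010111111100100111111001111 ; hops seen [H0,H1,H0] ; pick H0
  Q 226.254.95.207: descend 1110001011111110010 ; hops seen [H0] ; pick H0
  Q 18.142.253.175: descend 00010010100011101111110110101111 ; hops seen [H0,H3] ; pick H3
  + 18.0.0.0/8 (H1) depth=8
  + 226.254.0.0/16 (H4) depth=16
  Q 226.254.64.17: descend 11100010111111100100 ; hops seen [H0,H4,H1] ; pick H1
  + 226.254.0.0/16 (H4) depth=16
  + 226.240.0.0/12 (H7) depth=12
  + 18.142.253.175/32 (H4) depth=32
  + 18.0.0.0/8 (H5) depth=8
  del 226.254.79.207/32 (clear depth 32)
  + 18.142.240.0/20 (H2) depth=20
  del 226.254.64.0/20 (clear depth 20)

== LOOKUPS ==
["H1","no-route","no-route","H6","H6","no-route","no-route","H1","H1","H1","H3","H0","H0","H0","H3","H1"]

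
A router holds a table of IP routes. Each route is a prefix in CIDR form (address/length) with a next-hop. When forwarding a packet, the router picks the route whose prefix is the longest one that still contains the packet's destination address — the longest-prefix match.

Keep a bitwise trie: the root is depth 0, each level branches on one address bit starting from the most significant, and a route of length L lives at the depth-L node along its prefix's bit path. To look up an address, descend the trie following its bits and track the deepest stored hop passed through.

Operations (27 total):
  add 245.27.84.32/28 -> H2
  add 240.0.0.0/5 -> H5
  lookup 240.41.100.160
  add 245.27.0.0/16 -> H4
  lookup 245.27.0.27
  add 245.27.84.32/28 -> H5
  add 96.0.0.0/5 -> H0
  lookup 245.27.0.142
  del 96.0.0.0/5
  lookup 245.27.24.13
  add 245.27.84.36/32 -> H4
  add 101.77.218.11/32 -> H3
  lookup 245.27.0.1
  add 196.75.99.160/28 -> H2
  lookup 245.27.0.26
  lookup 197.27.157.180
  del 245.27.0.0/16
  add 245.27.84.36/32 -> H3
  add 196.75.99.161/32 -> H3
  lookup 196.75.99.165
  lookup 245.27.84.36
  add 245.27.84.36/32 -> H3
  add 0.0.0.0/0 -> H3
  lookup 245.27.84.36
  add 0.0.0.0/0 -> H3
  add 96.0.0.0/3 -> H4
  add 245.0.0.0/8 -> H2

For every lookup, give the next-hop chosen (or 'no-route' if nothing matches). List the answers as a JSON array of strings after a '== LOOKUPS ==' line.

Apply in order:
  add 245.27.84.32/28 -> H2 at depth 28
  add 240.0.0.0/5 -> H5 at depth 5
  Q 240.41.100.160: descend 11110 ; hops seen [H5] ; pick H5
  add 245.27.0.0/16 -> H4 at depth 16
  Q 245.27.0.27: descend 11110101000110110 ; hops seen [H5,H4] ; pick H4
  add 245.27.84.32/28 -> H5 at depth 28
  add 96.0.0.0/5 -> H0 at depth 5
  Q 245.27.0.142: descend 11110101000110110 ; hops seen [H5,H4] ; pick H4
  del 96.0.0.0/5 (clear depth 5)
  Q 245.27.24.13: descend 11110101000110110 ; hops seen [H5,H4] ; pick H4
  add 245.27.84.36/32 -> H4 at depth 32
  add 101.77.218.11/32 -> H3 at depth 32
  Q 245.27.0.1: descend 11110101000110110 ; hops seen [H5,H4] ; pick H4
  add 196.75.99.160/28 -> H2 at depth 28
  Q 245.27.0.26: descend 11110101000110110 ; hops seen [H5,H4] ; pick H4
  Q 197.27.157.180: descend 1100010 ; hops seen [∅] ; pick no-route
  del 245.27.0.0/16 (clear depth 16)
  add 245.27.84.36/32 -> H3 at depth 32
  add 196.75.99.161/32 -> H3 at depth 32
  Q 196.75.99.165: descend 11000100010010110110001110100 ; hops seen [H2] ; pick H2
  Q 245.27.84.36: descend 11110101000110110101010000100100 ; hops seen [H5,H5,H3] ; pick H3
  add 245.27.84.36/32 -> H3 at depth 32
  add 0.0.0.0/0 -> H3 at depth 0
  Q 245.27.84.36: descend 11110101000110110101010000100100 ; hops seen [H3,H5,H5,H3] ; pick H3
  add 0.0.0.0/0 -> H3 at depth 0
  add 96.0.0.0/3 -> H4 at depth 3
  add 245.0.0.0/8 -> H2 at depth 8

== LOOKUPS ==
["H5","H4","H4","H4","H4","H4","no-route","H2","H3","H3"]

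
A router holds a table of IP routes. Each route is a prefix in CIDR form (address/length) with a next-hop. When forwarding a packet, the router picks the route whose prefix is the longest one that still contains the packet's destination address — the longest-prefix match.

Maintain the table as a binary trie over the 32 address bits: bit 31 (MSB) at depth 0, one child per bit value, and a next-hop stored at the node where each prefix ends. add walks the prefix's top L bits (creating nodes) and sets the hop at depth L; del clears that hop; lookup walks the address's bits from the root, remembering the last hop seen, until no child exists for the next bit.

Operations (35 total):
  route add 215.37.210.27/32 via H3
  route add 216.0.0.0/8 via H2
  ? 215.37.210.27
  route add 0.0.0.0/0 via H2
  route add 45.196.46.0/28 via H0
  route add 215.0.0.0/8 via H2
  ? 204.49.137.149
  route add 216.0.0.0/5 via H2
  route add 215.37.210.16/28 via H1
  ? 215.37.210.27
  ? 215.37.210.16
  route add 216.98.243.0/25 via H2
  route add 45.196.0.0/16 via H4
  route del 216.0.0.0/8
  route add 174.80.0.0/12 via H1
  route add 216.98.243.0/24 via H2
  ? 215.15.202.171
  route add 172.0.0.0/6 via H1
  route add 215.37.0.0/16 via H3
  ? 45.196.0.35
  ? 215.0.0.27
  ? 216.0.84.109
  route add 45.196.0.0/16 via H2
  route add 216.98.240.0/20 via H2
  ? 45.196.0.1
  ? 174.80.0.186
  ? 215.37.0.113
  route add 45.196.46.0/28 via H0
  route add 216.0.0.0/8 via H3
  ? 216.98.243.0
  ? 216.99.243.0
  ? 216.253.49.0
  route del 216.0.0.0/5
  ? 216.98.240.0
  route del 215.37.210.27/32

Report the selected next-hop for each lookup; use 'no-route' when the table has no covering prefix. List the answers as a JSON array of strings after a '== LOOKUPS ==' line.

Apply in order:
  add 215.37.210.27/32 -> H3 at depth 32
  add 216.0.0.0/8 -> H2 at depth 8
  Q 215.37.210.27: descend 11010111001001011101001000011011 ; hops seen [H3] ; pick H3
  add 0.0.0.0/0 -> H2 at depth 0
  add 45.196.46.0/28 -> H0 at depth 28
  add 215.0.0.0/8 -> H2 at depth 8
  Q 204.49.137.149: descend 110 ; hops seen [H2] ; pick H2
  add 216.0.0.0/5 -> H2 at depth 5
  add 215.37.210.16/28 -> H1 at depth 28
  Q 215.37.210.27: descend 11010111001001011101001000011011 ; hops seen [H2,H2,H1,H3] ; pick H3
  Q 215.37.210.16: descend 1101011100100101110100100001 ; hops seen [H2,H2,H1] ; pick H1
  add 216.98.243.0/25 -> H2 at depth 25
  add 45.196.0.0/16 -> H4 at depth 16
  del 216.0.0.0/8 (clear depth 8)
  add 174.80.0.0/12 -> H1 at depth 12
  add 216.98.243.0/24 -> H2 at depth 24
  Q 215.15.202.171: descend 1101011100 ; hops seen [H2,H2] ; pick H2
  add 172.0.0.0/6 -> H1 at depth 6
  add 215.37.0.0/16 -> H3 at depth 16
  Q 45.196.0.35: descend 001011011100010000 ; hops seen [H2,H4] ; pick H4
  Q 215.0.0.27: descend 1101011100 ; hops seen [H2,H2] ; pick H2
  Q 216.0.84.109: descend 110110000 ; hops seen [H2,H2] ; pick H2
  add 45.196.0.0/16 -> H2 at depth 16
  add 216.98.240.0/20 -> H2 at depth 20
  Q 45.196.0.1: descend 001011011100010000 ; hops seen [H2,H2] ; pick H2
  Q 174.80.0.186: descend 101011100101 ; hops seen [H2,H1,H1] ; pick H1
  Q 215.37.0.113: descend 1101011100100101 ; hops seen [H2,H2,H3] ; pick H3
  add 45.196.46.0/28 -> H0 at depth 28
  add 216.0.0.0/8 -> H3 at depth 8
  Q 216.98.243.0: descend 1101100001100010111100110 ; hops seen [H2,H2,H3,H2,H2,H2] ; pick H2
  Q 216.99.243.0: descend 110110000110001 ; hops seen [H2,H2,H3] ; pick H3
  Q 216.253.49.0: descend 11011000 ; hops seen [H2,H2,H3] ; pick H3
  del 216.0.0.0/5 (clear depth 5)
  Q 216.98.240.0: descend 1101100001100010111100 ; hops seen [H2,H3,H2] ; pick H2
  del 215.37.210.27/32 (clear depth 32)

== LOOKUPS ==
["H3","H2","H3","H1","H2","H4","H2","H2","H2","H1","H3","H2","H3","H3","H2"]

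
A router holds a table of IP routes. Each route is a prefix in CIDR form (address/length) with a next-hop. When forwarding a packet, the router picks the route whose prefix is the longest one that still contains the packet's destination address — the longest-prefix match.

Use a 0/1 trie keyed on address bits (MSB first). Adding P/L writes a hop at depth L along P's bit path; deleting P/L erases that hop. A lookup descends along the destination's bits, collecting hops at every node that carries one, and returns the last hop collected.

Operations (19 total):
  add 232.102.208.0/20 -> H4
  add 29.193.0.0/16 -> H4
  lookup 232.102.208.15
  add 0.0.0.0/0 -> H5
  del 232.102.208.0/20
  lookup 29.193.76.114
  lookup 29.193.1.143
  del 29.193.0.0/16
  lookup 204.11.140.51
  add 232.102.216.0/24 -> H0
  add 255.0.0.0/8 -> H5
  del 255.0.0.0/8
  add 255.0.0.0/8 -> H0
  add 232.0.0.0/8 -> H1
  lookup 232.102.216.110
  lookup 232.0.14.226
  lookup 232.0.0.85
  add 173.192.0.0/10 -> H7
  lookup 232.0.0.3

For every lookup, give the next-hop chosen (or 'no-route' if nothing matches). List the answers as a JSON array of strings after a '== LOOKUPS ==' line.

Apply in order:
  + 232.102.208.0/20 (H4) depth=20
  + 29.193.0.0/16 (H4) depth=16
  Q 232.102.208.15: descend 11101000011001101101 ; hops seen [H4] ; pick H4
  + 0.0.0.0/0 (H5) depth=0
  del 232.102.208.0/20 (clear depth 20)
  Q 29.193.76.114: descend 0001110111000001 ; hops seen [H5,H4] ; pick H4
  Q 29.193.1.143: descend 0001110111000001 ; hops seen [H5,H4] ; pick H4
  del 29.193.0.0/16 (clear depth 16)
  Q 204.11.140.51: descend 11 ; hops seen [H5] ; pick H5
  + 232.102.216.0/24 (H0) depth=24
  + 255.0.0.0/8 (H5) depth=8
  del 255.0.0.0/8 (clear depth 8)
  + 255.0.0.0/8 (H0) depth=8
  + 232.0.0.0/8 (H1) depth=8
  Q 232.102.216.110: descend 111010000110011011011000 ; hops seen [H5,H1,H0] ; pick H0
  Q 232.0.14.226: descend 111010000 ; hops seen [H5,H1] ; pick H1
  Q 232.0.0.85: descend 111010000 ; hops seen [H5,H1] ; pick H1
  + 173.192.0.0/10 (H7) depth=10
  Q 232.0.0.3: descend 111010000 ; hops seen [H5,H1] ; pick H1

== LOOKUPS ==
["H4","H4","H4","H5","H0","H1","H1","H1"]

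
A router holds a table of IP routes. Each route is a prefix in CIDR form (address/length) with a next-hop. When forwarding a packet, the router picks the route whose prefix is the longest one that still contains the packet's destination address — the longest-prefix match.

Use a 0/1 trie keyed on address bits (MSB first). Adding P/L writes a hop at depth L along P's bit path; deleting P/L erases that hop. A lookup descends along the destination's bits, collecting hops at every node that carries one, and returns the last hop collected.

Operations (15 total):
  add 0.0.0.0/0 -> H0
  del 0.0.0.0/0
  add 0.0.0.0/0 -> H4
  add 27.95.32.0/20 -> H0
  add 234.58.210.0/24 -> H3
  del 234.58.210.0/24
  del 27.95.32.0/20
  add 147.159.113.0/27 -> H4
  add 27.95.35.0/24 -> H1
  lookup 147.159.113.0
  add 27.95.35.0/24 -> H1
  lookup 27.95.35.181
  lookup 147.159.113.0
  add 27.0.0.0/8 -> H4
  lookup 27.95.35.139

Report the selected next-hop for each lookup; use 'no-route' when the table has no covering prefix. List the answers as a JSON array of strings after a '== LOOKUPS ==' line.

Process each operation:
  + 0.0.0.0/0 (H0) depth=0
  - 0.0.0.0/0 clear@0
  + 0.0.0.0/0 (H4) depth=0
  + 27.95.32.0/20 (H0) depth=20
  + 234.58.210.0/24 (H3) depth=24
  - 234.58.210.0/24 clear@24
  - 27.95.32.0/20 clear@20
  + 147.159.113.0/27 (H4) depth=27
  + 27.95.35.0/24 (H1) depth=24
  ? 147.159.113.0  path d0:H4→d1:-→d2:-→d3:-→d4:-→d5:-→d6:-→d7:-→d8:-→d9:-→d10:-→d11:-→d12:-→d13:-→d14:-→d15:-→d16:-→d17:-→d18:-→d19:-→d20:-→d21:-→d22:-→d23:-→d24:-→d25:-→d26:-→d27:H4  best=H4
  + 27.95.35.0/24 (H1) depth=24
  ? 27.95.35.181  path d0:H4→d1:-→d2:-→d3:-→d4:-→d5:-→d6:-→d7:-→d8:-→d9:-→d10:-→d11:-→d12:-→d13:-→d14:-→d15:-→d16:-→d17:-→d18:-→d19:-→d20:-→d21:-→d22:-→d23:-→d24:H1  best=H1
  ? 147.159.113.0  path d0:H4→d1:-→d2:-→d3:-→d4:-→d5:-→d6:-→d7:-→d8:-→d9:-→d10:-→d11:-→d12:-→d13:-→d14:-→d15:-→d16:-→d17:-→d18:-→d19:-→d20:-→d21:-→d22:-→d23:-→d24:-→d25:-→d26:-→d27:H4  best=H4
  + 27.0.0.0/8 (H4) depth=8
  ? 27.95.35.139  path d0:H4→d1:-→d2:-→d3:-→d4:-→d5:-→d6:-→d7:-→d8:H4→d9:-→d10:-→d11:-→d12:-→d13:-→d14:-→d15:-→d16:-→d17:-→d18:-→d19:-→d20:-→d21:-→d22:-→d23:-→d24:H1  best=H1

== LOOKUPS ==
["H4","H1","H4","H1"]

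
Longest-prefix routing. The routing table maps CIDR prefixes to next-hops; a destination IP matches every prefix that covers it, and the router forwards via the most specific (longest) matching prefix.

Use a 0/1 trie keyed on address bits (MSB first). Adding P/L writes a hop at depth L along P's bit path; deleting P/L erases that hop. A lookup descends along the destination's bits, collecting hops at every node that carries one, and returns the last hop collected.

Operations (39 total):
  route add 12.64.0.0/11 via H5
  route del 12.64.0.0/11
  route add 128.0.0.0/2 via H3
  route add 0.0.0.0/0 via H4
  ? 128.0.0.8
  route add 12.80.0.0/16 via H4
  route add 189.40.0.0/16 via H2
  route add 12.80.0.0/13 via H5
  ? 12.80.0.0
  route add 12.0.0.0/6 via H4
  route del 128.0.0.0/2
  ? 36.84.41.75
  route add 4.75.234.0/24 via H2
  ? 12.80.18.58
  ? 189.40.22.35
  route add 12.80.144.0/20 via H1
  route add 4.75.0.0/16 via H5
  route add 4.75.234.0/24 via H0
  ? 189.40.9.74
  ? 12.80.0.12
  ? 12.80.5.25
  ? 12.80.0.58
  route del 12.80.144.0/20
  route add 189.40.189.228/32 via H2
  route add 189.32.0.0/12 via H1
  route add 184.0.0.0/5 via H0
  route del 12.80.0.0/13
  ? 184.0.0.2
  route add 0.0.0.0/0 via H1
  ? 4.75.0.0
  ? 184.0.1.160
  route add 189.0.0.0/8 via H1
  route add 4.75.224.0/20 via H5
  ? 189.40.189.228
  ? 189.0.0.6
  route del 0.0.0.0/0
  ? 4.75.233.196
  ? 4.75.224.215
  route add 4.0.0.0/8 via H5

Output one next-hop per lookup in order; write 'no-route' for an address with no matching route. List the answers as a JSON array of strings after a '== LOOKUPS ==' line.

Process each operation:
  + 12.64.0.0/11 (H5) depth=11
  del 12.64.0.0/11 (clear depth 11)
  + 128.0.0.0/2 (H3) depth=2
  + 0.0.0.0/0 (H4) depth=0
  ? 128.0.0.8  path d0:H4→d1:-→d2:H3  best=H3
  + 12.80.0.0/16 (H4) depth=16
  + 189.40.0.0/16 (H2) depth=16
  + 12.80.0.0/13 (H5) depth=13
  ? 12.80.0.0  path d0:H4→d1:-→d2:-→d3:-→d4:-→d5:-→d6:-→d7:-→d8:-→d9:-→d10:-→d11:-→d12:-→d13:H5→d14:-→d15:-→d16:H4  best=H4
  + 12.0.0.0/6 (H4) depth=6
  del 128.0.0.0/2 (clear depth 2)
  ? 36.84.41.75  path d0:H4→d1:-→d2:-  best=H4
  + 4.75.234.0/24 (H2) depth=24
  ? 12.80.18.58  path d0:H4→d1:-→d2:-→d3:-→d4:-→d5:-→d6:H4→d7:-→d8:-→d9:-→d10:-→d11:-→d12:-→d13:H5→d14:-→d15:-→d16:H4  best=H4
  ? 189.40.22.35  path d0:H4→d1:-→d2:-→d3:-→d4:-→d5:-→d6:-→d7:-→d8:-→d9:-→d10:-→d11:-→d12:-→d13:-→d14:-→d15:-→d16:H2  best=H2
  + 12.80.144.0/20 (H1) depth=20
  + 4.75.0.0/16 (H5) depth=16
  + 4.75.234.0/24 (H0) depth=24
  ? 189.40.9.74  path d0:H4→d1:-→d2:-→d3:-→d4:-→d5:-→d6:-→d7:-→d8:-→d9:-→d10:-→d11:-→d12:-→d13:-→d14:-→d15:-→d16:H2  best=H2
  ? 12.80.0.12  path d0:H4→d1:-→d2:-→d3:-→d4:-→d5:-→d6:H4→d7:-→d8:-→d9:-→d10:-→d11:-→d12:-→d13:H5→d14:-→d15:-→d16:H4  best=H4
  ? 12.80.5.25  path d0:H4→d1:-→d2:-→d3:-→d4:-→d5:-→d6:H4→d7:-→d8:-→d9:-→d10:-→d11:-→d12:-→d13:H5→d14:-→d15:-→d16:H4  best=H4
  ? 12.80.0.58  path d0:H4→d1:-→d2:-→d3:-→d4:-→d5:-→d6:H4→d7:-→d8:-→d9:-→d10:-→d11:-→d12:-→d13:H5→d14:-→d15:-→d16:H4  best=H4
  del 12.80.144.0/20 (clear depth 20)
  + 189.40.189.228/32 (H2) depth=32
  + 189.32.0.0/12 (H1) depth=12
  + 184.0.0.0/5 (H0) depth=5
  del 12.80.0.0/13 (clear depth 13)
  ? 184.0.0.2  path d0:H4→d1:-→d2:-→d3:-→d4:-→d5:H0  best=H0
  + 0.0.0.0/0 (H1) depth=0
  ? 4.75.0.0  path d0:H1→d1:-→d2:-→d3:-→d4:-→d5:-→d6:-→d7:-→d8:-→d9:-→d10:-→d11:-→d12:-→d13:-→d14:-→d15:-→d16:H5  best=H5
  ? 184.0.1.160  path d0:H1→d1:-→d2:-→d3:-→d4:-→d5:H0  best=H0
  + 189.0.0.0/8 (H1) depth=8
  + 4.75.224.0/20 (H5) depth=20
  ? 189.40.189.228  path d0:H1→d1:-→d2:-→d3:-→d4:-→d5:H0→d6:-→d7:-→d8:H1→d9:-→d10:-→d11:-→d12:H1→d13:-→d14:-→d15:-→d16:H2→d17:-→d18:-→d19:-→d20:-→d21:-→d22:-→d23:-→d24:-→d25:-→d26:-→d27:-→d28:-→d29:-→d30:-→d31:-→d32:H2  best=H2
  ? 189.0.0.6  path d0:H1→d1:-→d2:-→d3:-→d4:-→d5:H0→d6:-→d7:-→d8:H1→d9:-→d10:-  best=H1
  del 0.0.0.0/0 (clear depth 0)
  ? 4.75.233.196  path d0:-→d1:-→d2:-→d3:-→d4:-→d5:-→d6:-→d7:-→d8:-→d9:-→d10:-→d11:-→d12:-→d13:-→d14:-→d15:-→d16:H5→d17:-→d18:-→d19:-→d20:H5→d21:-→d22:-  best=H5
  ? 4.75.224.215  path d0:-→d1:-→d2:-→d3:-→d4:-→d5:-→d6:-→d7:-→d8:-→d9:-→d10:-→d11:-→d12:-→d13:-→d14:-→d15:-→d16:H5→d17:-→d18:-→d19:-→d20:H5  best=H5
  + 4.0.0.0/8 (H5) depth=8

== LOOKUPS ==
["H3","H4","H4","H4","H2","H2","H4","H4","H4","H0","H5","H0","H2","H1","H5","H5"]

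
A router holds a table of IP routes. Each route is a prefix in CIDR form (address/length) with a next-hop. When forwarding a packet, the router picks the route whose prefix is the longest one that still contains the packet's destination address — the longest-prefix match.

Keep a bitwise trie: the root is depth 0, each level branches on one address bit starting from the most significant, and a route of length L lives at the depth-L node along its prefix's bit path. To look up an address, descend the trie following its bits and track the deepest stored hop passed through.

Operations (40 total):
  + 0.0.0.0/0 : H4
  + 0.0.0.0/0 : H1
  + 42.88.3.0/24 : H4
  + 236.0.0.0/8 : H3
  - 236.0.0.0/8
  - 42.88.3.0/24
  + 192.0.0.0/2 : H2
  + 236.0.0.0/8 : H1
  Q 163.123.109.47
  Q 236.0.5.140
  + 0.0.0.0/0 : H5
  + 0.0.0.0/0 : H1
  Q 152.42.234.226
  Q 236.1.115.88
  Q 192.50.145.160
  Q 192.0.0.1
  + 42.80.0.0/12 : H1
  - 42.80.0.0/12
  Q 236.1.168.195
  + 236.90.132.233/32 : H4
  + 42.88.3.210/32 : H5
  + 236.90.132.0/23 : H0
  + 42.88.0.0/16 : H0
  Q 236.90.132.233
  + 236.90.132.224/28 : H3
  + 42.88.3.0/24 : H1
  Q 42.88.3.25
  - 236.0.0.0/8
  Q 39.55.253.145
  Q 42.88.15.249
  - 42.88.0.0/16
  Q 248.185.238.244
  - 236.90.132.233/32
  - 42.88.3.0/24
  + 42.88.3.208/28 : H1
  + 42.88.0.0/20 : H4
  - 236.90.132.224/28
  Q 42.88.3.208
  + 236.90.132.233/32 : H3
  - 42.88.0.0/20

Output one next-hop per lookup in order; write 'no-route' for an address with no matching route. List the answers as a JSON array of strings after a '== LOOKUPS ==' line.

Trace:
  add 0.0.0.0/0 -> H4 at depth 0
  add 0.0.0.0/0 -> H1 at depth 0
  add 42.88.3.0/24 -> H4 at depth 24
  add 236.0.0.0/8 -> H3 at depth 8
  del 236.0.0.0/8 (clear depth 8)
  del 42.88.3.0/24 (clear depth 24)
  add 192.0.0.0/2 -> H2 at depth 2
  add 236.0.0.0/8 -> H1 at depth 8
  lookup 163.123.109.47: bits 1 walk d0:H1→d1:- -> H1
  lookup 236.0.5.140: bits 11101100 walk d0:H1→d1:-→d2:H2→d3:-→d4:-→d5:-→d6:-→d7:-→d8:H1 -> H1
  add 0.0.0.0/0 -> H5 at depth 0
  add 0.0.0.0/0 -> H1 at depth 0
  lookup 152.42.234.226: bits 1 walk d0:H1→d1:- -> H1
  lookup 236.1.115.88: bits 11101100 walk d0:H1→d1:-→d2:H2→d3:-→d4:-→d5:-→d6:-→d7:-→d8:H1 -> H1
  lookup 192.50.145.160: bits 11 walk d0:H1→d1:-→d2:H2 -> H2
  lookup 192.0.0.1: bits 11 walk d0:H1→d1:-→d2:H2 -> H2
  add 42.80.0.0/12 -> H1 at depth 12
  del 42.80.0.0/12 (clear depth 12)
  lookup 236.1.168.195: bits 11101100 walk d0:H1→d1:-→d2:H2→d3:-→d4:-→d5:-→d6:-→d7:-→d8:H1 -> H1
  add 236.90.132.233/32 -> H4 at depth 32
  add 42.88.3.210/32 -> H5 at depth 32
  add 236.90.132.0/23 -> H0 at depth 23
  add 42.88.0.0/16 -> H0 at depth 16
  lookup 236.90.132.233: bits 11101100010110101000010011101001 walk d0:H1→d1:-→d2:H2→d3:-→d4:-→d5:-→d6:-→d7:-→d8:H1→d9:-→d10:-→d11:-→d12:-→d13:-→d14:-→d15:-→d16:-→d17:-→d18:-→d19:-→d20:-→d21:-→d22:-→d23:H0→d24:-→d25:-→d26:-→d27:-→d28:-→d29:-→d30:-→d31:-→d32:H4 -> H4
  add 236.90.132.224/28 -> H3 at depth 28
  add 42.88.3.0/24 -> H1 at depth 24
  lookup 42.88.3.25: bits 001010100101100000000011 walk d0:H1→d1:-→d2:-→d3:-→d4:-→d5:-→d6:-→d7:-→d8:-→d9:-→d10:-→d11:-→d12:-→d13:-→d14:-→d15:-→d16:H0→d17:-→d18:-→d19:-→d20:-→d21:-→d22:-→d23:-→d24:H1 -> H1
  del 236.0.0.0/8 (clear depth 8)
  lookup 39.55.253.145: bits 0010 walk d0:H1→d1:-→d2:-→d3:-→d4:- -> H1
  lookup 42.88.15.249: bits 00101010010110000000 walk d0:H1→d1:-→d2:-→d3:-→d4:-→d5:-→d6:-→d7:-→d8:-→d9:-→d10:-→d11:-→d12:-→d13:-→d14:-→d15:-→d16:H0→d17:-→d18:-→d19:-→d20:- -> H0
  del 42.88.0.0/16 (clear depth 16)
  lookup 248.185.238.244: bits 111 walk d0:H1→d1:-→d2:H2→d3:- -> H2
  del 236.90.132.233/32 (clear depth 32)
  del 42.88.3.0/24 (clear depth 24)
  add 42.88.3.208/28 -> H1 at depth 28
  add 42.88.0.0/20 -> H4 at depth 20
  del 236.90.132.224/28 (clear depth 28)
  lookup 42.88.3.208: bits 001010100101100000000011110100 walk d0:H1→d1:-→d2:-→d3:-→d4:-→d5:-→d6:-→d7:-→d8:-→d9:-→d10:-→d11:-→d12:-→d13:-→d14:-→d15:-→d16:-→d17:-→d18:-→d19:-→d20:H4→d21:-→d22:-→d23:-→d24:-→d25:-→d26:-→d27:-→d28:H1→d29:-→d30:- -> H1
  add 236.90.132.233/32 -> H3 at depth 32
  del 42.88.0.0/20 (clear depth 20)

== LOOKUPS ==
["H1","H1","H1","H1","H2","H2","H1","H4","H1","H1","H0","H2","H1"]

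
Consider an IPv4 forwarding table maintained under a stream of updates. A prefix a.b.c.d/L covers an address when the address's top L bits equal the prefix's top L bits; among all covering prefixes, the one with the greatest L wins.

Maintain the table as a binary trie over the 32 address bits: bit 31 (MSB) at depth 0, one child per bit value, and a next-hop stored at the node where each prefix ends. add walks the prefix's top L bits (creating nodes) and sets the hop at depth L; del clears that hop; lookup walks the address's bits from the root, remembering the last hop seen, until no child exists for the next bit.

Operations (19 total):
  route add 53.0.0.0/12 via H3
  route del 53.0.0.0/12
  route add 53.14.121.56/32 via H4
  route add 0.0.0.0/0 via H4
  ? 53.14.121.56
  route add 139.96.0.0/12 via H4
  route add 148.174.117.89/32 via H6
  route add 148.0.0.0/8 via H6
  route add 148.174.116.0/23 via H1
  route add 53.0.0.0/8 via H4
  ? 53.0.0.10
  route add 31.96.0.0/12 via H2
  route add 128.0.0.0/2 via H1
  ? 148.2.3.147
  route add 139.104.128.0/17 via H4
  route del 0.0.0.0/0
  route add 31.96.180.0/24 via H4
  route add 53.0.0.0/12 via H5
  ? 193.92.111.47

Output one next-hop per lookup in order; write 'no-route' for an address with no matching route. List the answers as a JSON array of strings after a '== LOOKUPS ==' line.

Apply in order:
  add 53.0.0.0/12 -> H3 at depth 12
  del 53.0.0.0/12 (clear depth 12)
  add 53.14.121.56/32 -> H4 at depth 32
  add 0.0.0.0/0 -> H4 at depth 0
  lookup 53.14.121.56: bits 00110101000011100111100100111000 walk d0:H4→d1:-→d2:-→d3:-→d4:-→d5:-→d6:-→d7:-→d8:-→d9:-→d10:-→d11:-→d12:-→d13:-→d14:-→d15:-→d16:-→d17:-→d18:-→d19:-→d20:-→d21:-→d22:-→d23:-→d24:-→d25:-→d26:-→d27:-→d28:-→d29:-→d30:-→d31:-→d32:H4 -> H4
  add 139.96.0.0/12 -> H4 at depth 12
  add 148.174.117.89/32 -> H6 at depth 32
  add 148.0.0.0/8 -> H6 at depth 8
  add 148.174.116.0/23 -> H1 at depth 23
  add 53.0.0.0/8 -> H4 at depth 8
  lookup 53.0.0.10: bits 001101010000 walk d0:H4→d1:-→d2:-→d3:-→d4:-→d5:-→d6:-→d7:-→d8:H4→d9:-→d10:-→d11:-→d12:- -> H4
  add 31.96.0.0/12 -> H2 at depth 12
  add 128.0.0.0/2 -> H1 at depth 2
  lookup 148.2.3.147: bits 10010100 walk d0:H4→d1:-→d2:H1→d3:-→d4:-→d5:-→d6:-→d7:-→d8:H6 -> H6
  add 139.104.128.0/17 -> H4 at depth 17
  del 0.0.0.0/0 (clear depth 0)
  add 31.96.180.0/24 -> H4 at depth 24
  add 53.0.0.0/12 -> H5 at depth 12
  lookup 193.92.111.47: bits 1 walk d0:-→d1:- -> no-route

== LOOKUPS ==
["H4","H4","H6","no-route"]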